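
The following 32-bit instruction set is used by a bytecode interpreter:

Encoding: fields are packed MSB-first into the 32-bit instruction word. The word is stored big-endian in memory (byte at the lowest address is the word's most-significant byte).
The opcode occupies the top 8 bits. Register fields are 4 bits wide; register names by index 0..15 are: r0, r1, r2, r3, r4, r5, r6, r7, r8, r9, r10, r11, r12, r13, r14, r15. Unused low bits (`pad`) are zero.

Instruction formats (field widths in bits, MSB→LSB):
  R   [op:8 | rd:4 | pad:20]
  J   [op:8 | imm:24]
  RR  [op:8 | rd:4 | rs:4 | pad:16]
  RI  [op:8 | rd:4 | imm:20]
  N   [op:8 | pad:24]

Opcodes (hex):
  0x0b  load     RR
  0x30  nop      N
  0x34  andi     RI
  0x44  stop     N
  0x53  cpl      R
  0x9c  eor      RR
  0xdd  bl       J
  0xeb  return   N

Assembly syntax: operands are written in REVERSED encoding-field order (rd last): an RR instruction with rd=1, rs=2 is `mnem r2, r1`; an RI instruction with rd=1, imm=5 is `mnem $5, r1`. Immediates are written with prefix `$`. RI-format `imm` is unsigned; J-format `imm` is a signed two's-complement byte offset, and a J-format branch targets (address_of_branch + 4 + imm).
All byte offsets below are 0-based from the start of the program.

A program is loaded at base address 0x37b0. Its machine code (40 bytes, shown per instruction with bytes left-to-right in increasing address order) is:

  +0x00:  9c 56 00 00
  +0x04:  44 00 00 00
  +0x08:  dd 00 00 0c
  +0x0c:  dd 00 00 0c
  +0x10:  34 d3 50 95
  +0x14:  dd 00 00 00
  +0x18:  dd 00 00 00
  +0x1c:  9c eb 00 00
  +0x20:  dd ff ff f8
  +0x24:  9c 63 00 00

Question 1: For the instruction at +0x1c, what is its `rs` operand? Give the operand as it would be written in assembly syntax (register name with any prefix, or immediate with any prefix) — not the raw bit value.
+0x1c: 9c eb 00 00 ⇒ word 0x9ceb0000 (big)
  top 8b → 0x9c → eor [RR]
  rd@[23:20]=0xe ⇒ r14
  rs@[19:16]=0xb ⇒ r11

r11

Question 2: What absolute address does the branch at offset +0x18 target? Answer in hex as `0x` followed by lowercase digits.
+0x18: dd 00 00 00 ⇒ word 0xdd000000 (big)
  opcode bits[31:24]=0xdd: bl/J
  imm: (w>>0)&0xffffff=0x0 → $0
  target = base 0x37b0 + off 0x18 + 4 + imm 0 = 0x37cc

0x37cc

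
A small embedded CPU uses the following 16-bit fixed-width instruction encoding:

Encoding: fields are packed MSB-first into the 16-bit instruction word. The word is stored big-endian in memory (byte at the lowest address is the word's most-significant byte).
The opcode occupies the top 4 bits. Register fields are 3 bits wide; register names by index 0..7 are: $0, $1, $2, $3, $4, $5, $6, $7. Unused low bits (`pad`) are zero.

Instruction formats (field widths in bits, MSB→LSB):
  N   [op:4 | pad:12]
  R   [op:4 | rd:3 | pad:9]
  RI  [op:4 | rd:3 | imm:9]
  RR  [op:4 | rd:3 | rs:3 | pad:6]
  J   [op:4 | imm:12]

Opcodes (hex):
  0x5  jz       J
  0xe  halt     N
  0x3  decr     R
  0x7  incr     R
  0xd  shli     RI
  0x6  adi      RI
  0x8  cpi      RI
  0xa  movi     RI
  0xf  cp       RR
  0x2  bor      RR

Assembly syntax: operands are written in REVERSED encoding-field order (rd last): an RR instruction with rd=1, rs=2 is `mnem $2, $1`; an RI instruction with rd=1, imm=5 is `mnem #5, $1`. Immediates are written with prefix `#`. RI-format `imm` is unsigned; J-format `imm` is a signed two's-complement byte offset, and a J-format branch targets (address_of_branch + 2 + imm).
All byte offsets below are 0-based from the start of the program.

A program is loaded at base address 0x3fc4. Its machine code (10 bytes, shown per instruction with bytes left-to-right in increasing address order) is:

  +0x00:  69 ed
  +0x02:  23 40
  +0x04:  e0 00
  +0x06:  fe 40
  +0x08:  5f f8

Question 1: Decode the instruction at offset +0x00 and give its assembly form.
adi #493, $4

off 0x00: read 69 ed as big → 0x69ed
  op=0x69ed>>12=0x6 ⇒ adi (RI)
  [11:9] rd=4 = $4
  [8:0] imm=493 = #493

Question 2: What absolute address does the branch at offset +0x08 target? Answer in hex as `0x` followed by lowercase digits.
0x3fc6

[08] 5f f8 → 0x5ff8
  opcode bits[15:12]=0x5: jz/J
  imm@[11:0]=0xff8 (s12→-8) ⇒ #-8
  target = base 0x3fc4 + off 0x08 + 2 + imm -8 = 0x3fc6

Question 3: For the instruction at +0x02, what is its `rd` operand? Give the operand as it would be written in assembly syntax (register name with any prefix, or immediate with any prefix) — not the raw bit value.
[02] 23 40 → 0x2340
  op=0x2340>>12=0x2 ⇒ bor (RR)
  [11:9] rd=1 = $1
  [8:6] rs=5 = $5

$1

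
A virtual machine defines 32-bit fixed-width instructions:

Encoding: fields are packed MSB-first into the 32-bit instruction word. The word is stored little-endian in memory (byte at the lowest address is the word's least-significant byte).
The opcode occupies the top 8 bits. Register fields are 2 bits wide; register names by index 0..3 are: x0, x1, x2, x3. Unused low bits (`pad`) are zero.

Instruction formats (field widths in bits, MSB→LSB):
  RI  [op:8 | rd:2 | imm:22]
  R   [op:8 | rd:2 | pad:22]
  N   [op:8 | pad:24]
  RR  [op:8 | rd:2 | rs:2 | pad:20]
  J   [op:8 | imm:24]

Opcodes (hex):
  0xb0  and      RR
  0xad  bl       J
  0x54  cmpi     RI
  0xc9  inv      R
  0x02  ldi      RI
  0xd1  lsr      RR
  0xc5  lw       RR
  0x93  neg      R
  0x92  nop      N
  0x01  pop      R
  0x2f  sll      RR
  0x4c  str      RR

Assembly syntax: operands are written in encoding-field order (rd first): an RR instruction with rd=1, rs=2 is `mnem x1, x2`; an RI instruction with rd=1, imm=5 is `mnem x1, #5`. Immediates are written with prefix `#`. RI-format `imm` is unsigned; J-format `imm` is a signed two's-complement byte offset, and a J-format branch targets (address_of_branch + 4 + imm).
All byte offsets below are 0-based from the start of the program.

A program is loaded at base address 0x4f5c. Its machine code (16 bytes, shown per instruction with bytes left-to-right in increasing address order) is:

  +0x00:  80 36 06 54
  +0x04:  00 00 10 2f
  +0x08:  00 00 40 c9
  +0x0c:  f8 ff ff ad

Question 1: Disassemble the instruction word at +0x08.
inv x1

[08] 00 00 40 c9 → 0xc9400000
  top 8b → 0xc9 → inv [R]
  rd@[23:22]=0x1 ⇒ x1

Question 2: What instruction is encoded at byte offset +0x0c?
bl #-8

+0x0c: f8 ff ff ad ⇒ word 0xadfffff8 (little)
  top 8b → 0xad → bl [J]
  imm@[23:0]=0xfffff8 (s24→-8) ⇒ #-8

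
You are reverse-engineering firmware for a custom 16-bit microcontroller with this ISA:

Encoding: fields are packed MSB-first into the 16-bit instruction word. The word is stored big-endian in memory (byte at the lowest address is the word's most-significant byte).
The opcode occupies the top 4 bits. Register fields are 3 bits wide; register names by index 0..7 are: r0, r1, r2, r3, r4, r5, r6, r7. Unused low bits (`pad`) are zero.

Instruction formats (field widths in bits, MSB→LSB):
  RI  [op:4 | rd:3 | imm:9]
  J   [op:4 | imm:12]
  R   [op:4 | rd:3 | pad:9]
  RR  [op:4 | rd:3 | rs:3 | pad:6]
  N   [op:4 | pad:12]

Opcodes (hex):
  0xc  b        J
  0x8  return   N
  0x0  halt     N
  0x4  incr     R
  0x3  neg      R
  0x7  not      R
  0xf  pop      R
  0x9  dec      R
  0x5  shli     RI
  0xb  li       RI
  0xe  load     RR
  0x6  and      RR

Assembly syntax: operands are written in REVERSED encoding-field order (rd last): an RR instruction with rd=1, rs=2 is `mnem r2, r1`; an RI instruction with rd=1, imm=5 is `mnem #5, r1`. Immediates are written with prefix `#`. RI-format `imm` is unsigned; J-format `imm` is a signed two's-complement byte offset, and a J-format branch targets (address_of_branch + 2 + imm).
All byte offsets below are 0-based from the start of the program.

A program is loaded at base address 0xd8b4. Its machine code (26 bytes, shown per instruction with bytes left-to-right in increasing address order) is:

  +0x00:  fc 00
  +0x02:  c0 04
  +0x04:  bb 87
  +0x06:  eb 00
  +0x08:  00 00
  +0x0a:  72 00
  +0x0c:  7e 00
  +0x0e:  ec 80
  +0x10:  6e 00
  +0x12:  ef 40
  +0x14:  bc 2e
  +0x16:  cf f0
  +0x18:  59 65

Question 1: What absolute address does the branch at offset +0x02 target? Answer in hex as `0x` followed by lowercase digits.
+0x02: c0 04 ⇒ word 0xc004 (big)
  op=0xc004>>12=0xc ⇒ b (J)
  imm@[11:0]=0x4 ⇒ #4
  target = base 0xd8b4 + off 0x02 + 2 + imm 4 = 0xd8bc

0xd8bc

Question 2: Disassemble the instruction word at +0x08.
halt

[08] 00 00 → 0x0000
  opcode bits[15:12]=0x0: halt/N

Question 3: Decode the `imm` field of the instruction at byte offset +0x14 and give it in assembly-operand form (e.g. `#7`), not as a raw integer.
[14] bc 2e → 0xbc2e
  opcode bits[15:12]=0xb: li/RI
  rd: (w>>9)&0x7=0x6 → r6
  imm: (w>>0)&0x1ff=0x2e → #46

#46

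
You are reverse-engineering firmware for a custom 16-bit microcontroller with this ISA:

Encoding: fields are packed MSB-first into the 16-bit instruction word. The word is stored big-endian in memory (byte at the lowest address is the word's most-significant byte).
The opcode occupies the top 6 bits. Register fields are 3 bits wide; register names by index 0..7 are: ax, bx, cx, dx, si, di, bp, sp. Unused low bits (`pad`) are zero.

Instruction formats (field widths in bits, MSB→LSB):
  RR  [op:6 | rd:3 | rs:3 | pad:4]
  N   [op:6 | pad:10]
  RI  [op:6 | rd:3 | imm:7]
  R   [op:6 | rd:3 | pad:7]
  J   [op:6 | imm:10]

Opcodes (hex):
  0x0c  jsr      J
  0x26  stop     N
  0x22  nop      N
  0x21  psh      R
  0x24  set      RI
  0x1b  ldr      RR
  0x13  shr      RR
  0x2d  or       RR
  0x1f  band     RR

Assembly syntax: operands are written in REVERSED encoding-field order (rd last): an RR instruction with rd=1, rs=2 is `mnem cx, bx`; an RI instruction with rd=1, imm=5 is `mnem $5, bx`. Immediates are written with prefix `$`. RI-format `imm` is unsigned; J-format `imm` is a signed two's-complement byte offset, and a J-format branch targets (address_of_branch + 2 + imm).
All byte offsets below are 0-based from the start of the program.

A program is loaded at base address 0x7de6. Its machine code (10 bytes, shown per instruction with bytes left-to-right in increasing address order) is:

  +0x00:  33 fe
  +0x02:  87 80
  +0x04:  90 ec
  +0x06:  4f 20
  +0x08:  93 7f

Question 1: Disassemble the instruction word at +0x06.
shr cx, bp

[06] 4f 20 → 0x4f20
  top 6b → 0x13 → shr [RR]
  rd@[9:7]=0x6 ⇒ bp
  rs@[6:4]=0x2 ⇒ cx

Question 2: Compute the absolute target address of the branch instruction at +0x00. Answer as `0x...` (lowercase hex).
0x7de6

@+00  big-endian(33 fe) = 0x33fe
  top 6b → 0xc → jsr [J]
  imm@[9:0]=0x3fe (s10→-2) ⇒ $-2
  target = base 0x7de6 + off 0x00 + 2 + imm -2 = 0x7de6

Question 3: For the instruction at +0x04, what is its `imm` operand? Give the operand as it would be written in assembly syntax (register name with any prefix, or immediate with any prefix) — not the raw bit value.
$108

@+04  big-endian(90 ec) = 0x90ec
  op=0x90ec>>10=0x24 ⇒ set (RI)
  [9:7] rd=1 = bx
  [6:0] imm=108 = $108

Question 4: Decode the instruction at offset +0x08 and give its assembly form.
set $127, bp

[08] 93 7f → 0x937f
  op=0x937f>>10=0x24 ⇒ set (RI)
  rd: (w>>7)&0x7=0x6 → bp
  imm: (w>>0)&0x7f=0x7f → $127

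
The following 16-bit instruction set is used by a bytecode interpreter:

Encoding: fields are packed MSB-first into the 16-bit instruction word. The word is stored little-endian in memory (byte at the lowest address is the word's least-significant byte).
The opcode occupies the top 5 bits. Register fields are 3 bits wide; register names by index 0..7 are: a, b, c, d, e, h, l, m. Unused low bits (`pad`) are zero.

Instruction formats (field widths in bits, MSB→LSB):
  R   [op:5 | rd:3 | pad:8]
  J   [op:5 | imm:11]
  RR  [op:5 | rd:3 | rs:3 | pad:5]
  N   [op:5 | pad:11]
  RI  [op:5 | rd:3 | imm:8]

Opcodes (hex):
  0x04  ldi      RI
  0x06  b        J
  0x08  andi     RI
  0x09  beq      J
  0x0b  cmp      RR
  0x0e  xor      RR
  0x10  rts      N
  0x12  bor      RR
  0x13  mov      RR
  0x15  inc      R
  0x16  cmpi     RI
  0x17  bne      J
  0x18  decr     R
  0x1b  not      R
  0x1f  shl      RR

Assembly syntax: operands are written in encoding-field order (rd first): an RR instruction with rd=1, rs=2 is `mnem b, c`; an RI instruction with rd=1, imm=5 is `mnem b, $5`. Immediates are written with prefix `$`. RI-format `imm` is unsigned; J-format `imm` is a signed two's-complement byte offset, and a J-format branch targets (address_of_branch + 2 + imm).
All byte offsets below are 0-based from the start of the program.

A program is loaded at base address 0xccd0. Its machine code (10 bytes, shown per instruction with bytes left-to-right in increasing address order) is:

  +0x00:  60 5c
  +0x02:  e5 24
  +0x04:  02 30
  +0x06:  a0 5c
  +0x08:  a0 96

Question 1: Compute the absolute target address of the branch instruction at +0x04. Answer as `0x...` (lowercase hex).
off 0x04: read 02 30 as little → 0x3002
  opcode bits[15:11]=0x6: b/J
  [10:0] imm=2 = $2
  target = base 0xccd0 + off 0x04 + 2 + imm 2 = 0xccd8

0xccd8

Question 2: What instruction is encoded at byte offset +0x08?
bor l, h

@+08  little-endian(a0 96) = 0x96a0
  top 5b → 0x12 → bor [RR]
  rd@[10:8]=0x6 ⇒ l
  rs@[7:5]=0x5 ⇒ h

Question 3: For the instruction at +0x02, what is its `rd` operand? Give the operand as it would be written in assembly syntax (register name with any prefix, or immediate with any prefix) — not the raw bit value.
[02] e5 24 → 0x24e5
  op=0x24e5>>11=0x4 ⇒ ldi (RI)
  rd@[10:8]=0x4 ⇒ e
  imm@[7:0]=0xe5 ⇒ $229

e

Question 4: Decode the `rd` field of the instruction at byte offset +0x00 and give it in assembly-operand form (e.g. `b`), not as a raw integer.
+0x00: 60 5c ⇒ word 0x5c60 (little)
  opcode bits[15:11]=0xb: cmp/RR
  rd@[10:8]=0x4 ⇒ e
  rs@[7:5]=0x3 ⇒ d

e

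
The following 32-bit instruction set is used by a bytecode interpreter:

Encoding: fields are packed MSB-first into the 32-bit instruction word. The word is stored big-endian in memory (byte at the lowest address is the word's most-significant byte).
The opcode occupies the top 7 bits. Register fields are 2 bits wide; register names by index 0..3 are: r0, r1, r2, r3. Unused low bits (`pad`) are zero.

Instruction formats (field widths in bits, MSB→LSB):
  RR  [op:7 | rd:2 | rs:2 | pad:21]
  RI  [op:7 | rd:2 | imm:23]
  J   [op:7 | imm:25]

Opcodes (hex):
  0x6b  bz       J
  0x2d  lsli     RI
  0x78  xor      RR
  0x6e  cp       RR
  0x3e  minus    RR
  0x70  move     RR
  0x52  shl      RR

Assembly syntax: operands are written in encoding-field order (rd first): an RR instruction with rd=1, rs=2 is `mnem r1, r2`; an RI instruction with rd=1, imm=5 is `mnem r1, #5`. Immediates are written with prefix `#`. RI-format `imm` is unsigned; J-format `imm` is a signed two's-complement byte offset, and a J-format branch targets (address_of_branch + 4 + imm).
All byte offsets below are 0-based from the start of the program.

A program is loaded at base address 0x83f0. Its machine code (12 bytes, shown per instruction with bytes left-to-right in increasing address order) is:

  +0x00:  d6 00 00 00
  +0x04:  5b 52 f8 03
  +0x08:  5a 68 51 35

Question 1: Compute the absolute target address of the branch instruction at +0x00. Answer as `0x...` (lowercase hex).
@+00  big-endian(d6 00 00 00) = 0xd6000000
  opcode bits[31:25]=0x6b: bz/J
  imm@[24:0]=0x0 ⇒ #0
  target = base 0x83f0 + off 0x00 + 4 + imm 0 = 0x83f4

0x83f4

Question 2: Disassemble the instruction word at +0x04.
lsli r2, #5437443

[04] 5b 52 f8 03 → 0x5b52f803
  opcode bits[31:25]=0x2d: lsli/RI
  rd@[24:23]=0x2 ⇒ r2
  imm@[22:0]=0x52f803 ⇒ #5437443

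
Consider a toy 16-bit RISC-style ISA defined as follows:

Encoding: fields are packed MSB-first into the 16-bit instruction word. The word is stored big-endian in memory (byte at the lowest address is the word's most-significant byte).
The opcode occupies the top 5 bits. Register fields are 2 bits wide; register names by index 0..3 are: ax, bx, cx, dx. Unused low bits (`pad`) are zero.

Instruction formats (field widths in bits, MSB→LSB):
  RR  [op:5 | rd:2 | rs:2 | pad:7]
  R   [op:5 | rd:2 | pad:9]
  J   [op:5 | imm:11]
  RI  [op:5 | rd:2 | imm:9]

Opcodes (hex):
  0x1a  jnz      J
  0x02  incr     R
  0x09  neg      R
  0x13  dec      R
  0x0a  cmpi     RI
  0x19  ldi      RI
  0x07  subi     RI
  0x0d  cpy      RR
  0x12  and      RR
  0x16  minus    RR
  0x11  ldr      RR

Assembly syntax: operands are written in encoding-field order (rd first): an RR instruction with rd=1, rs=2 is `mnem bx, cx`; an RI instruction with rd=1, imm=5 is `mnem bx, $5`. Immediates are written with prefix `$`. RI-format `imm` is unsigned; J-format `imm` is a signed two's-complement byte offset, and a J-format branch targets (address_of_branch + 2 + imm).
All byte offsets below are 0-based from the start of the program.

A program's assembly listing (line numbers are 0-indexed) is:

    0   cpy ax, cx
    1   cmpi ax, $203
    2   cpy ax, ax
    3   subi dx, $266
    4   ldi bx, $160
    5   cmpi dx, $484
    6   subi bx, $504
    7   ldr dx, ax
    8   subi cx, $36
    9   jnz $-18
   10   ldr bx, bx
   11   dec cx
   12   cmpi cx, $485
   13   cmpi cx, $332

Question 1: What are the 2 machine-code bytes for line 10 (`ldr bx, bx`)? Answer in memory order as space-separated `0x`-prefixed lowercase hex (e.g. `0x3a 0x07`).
0x8a 0x80

L10: ldr op=0x11:5|rd=1:2|rs=1:2|pad=0:7 ⇒ 0x8a80 ⇒ big 8a 80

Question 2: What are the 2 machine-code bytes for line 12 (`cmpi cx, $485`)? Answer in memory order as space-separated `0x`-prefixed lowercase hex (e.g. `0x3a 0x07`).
0x55 0xe5

L12: cmpi op=0xa:5|rd=2:2|imm=485:9 ⇒ 0x55e5 ⇒ big 55 e5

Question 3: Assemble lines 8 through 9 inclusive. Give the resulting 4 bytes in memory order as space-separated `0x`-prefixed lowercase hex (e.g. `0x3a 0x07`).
0x3c 0x24 0xd7 0xee

line 8 (subi): pack op=0x7:5|rd=2:2|imm=36:9 = 0x3c24; big→ 3c 24
line 9 (jnz): pack op=0x1a:5|imm=-18:11 = 0xd7ee; big→ d7 ee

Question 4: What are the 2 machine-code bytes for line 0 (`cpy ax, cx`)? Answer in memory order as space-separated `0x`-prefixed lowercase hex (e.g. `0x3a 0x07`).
0x69 0x00

line 0 (cpy): pack op=0xd:5|rd=0:2|rs=2:2|pad=0:7 = 0x6900; big→ 69 00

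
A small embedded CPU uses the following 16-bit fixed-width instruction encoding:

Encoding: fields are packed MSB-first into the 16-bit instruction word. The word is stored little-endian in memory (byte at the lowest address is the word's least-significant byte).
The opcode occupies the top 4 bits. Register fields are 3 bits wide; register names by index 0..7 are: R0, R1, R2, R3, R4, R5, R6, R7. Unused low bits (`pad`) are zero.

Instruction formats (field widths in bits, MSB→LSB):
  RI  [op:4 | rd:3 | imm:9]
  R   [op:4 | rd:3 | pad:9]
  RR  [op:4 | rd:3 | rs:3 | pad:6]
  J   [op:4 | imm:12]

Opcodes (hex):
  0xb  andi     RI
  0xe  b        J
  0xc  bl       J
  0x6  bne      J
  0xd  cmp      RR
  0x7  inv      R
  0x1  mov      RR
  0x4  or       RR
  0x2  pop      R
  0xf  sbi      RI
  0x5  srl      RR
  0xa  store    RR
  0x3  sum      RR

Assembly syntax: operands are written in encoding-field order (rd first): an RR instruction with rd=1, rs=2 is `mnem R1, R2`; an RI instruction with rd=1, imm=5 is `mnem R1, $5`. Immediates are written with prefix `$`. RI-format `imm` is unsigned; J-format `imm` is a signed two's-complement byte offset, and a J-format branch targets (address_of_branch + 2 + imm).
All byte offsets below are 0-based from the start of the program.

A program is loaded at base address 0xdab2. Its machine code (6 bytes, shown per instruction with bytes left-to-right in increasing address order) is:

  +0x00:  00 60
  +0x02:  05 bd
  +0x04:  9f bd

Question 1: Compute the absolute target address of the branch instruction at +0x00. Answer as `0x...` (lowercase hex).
0xdab4

+0x00: 00 60 ⇒ word 0x6000 (little)
  opcode bits[15:12]=0x6: bne/J
  imm@[11:0]=0x0 ⇒ $0
  target = base 0xdab2 + off 0x00 + 2 + imm 0 = 0xdab4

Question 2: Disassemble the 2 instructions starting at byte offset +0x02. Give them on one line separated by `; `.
[02] 05 bd → 0xbd05
  op=0xbd05>>12=0xb ⇒ andi (RI)
  rd@[11:9]=0x6 ⇒ R6
  imm@[8:0]=0x105 ⇒ $261
[04] 9f bd → 0xbd9f
  op=0xbd9f>>12=0xb ⇒ andi (RI)
  rd@[11:9]=0x6 ⇒ R6
  imm@[8:0]=0x19f ⇒ $415

andi R6, $261; andi R6, $415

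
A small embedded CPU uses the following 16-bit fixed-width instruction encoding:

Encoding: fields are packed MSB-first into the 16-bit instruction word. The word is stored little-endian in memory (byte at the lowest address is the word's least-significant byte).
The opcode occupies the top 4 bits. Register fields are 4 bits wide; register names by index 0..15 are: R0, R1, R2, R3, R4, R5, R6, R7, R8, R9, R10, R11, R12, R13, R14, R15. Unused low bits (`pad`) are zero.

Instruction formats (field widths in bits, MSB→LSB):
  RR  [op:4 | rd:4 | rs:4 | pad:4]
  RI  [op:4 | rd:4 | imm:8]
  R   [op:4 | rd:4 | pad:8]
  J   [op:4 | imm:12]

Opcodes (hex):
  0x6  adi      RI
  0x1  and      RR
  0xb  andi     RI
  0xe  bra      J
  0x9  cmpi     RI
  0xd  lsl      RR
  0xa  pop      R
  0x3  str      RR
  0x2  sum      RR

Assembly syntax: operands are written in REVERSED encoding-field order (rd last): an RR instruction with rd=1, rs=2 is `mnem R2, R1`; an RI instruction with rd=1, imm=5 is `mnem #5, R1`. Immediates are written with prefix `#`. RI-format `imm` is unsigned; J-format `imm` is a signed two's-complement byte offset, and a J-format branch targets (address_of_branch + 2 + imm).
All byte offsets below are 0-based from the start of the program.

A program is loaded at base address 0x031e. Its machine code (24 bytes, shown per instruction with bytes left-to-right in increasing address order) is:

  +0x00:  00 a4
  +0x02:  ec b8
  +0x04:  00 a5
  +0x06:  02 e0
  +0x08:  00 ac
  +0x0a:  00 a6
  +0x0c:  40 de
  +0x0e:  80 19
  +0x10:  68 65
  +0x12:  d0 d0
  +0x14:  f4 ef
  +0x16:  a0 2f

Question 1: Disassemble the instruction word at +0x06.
bra #2

+0x06: 02 e0 ⇒ word 0xe002 (little)
  top 4b → 0xe → bra [J]
  [11:0] imm=2 = #2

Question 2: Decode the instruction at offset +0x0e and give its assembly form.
@+0e  little-endian(80 19) = 0x1980
  opcode bits[15:12]=0x1: and/RR
  [11:8] rd=9 = R9
  [7:4] rs=8 = R8

and R8, R9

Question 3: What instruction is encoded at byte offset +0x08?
pop R12

+0x08: 00 ac ⇒ word 0xac00 (little)
  top 4b → 0xa → pop [R]
  [11:8] rd=12 = R12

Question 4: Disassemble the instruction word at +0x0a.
+0x0a: 00 a6 ⇒ word 0xa600 (little)
  op=0xa600>>12=0xa ⇒ pop (R)
  rd@[11:8]=0x6 ⇒ R6

pop R6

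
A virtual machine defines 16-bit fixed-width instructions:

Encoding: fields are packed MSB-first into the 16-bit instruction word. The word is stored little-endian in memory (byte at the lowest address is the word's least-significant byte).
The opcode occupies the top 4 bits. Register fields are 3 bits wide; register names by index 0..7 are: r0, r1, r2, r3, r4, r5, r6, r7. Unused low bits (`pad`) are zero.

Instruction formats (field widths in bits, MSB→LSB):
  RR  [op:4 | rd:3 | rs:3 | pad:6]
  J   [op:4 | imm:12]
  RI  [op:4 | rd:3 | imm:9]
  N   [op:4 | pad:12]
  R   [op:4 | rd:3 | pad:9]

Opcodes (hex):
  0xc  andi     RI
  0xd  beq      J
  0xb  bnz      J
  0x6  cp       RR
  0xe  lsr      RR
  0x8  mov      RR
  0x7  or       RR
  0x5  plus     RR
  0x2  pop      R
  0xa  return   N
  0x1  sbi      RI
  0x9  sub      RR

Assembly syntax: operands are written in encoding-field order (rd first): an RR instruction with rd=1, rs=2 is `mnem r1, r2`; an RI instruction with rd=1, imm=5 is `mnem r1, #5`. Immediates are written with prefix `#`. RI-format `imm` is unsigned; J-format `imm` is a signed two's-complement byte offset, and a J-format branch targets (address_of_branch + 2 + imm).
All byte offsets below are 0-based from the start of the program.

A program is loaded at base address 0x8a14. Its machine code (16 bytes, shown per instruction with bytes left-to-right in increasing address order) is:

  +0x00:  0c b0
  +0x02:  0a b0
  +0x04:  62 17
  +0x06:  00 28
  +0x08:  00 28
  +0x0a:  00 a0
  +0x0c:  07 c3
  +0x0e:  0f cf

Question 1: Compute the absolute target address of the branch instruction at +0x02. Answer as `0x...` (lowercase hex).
@+02  little-endian(0a b0) = 0xb00a
  op=0xb00a>>12=0xb ⇒ bnz (J)
  [11:0] imm=10 = #10
  target = base 0x8a14 + off 0x02 + 2 + imm 10 = 0x8a22

0x8a22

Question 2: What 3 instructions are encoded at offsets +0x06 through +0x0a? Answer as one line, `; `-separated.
[06] 00 28 → 0x2800
  top 4b → 0x2 → pop [R]
  [11:9] rd=4 = r4
[08] 00 28 → 0x2800
  top 4b → 0x2 → pop [R]
  [11:9] rd=4 = r4
[0a] 00 a0 → 0xa000
  top 4b → 0xa → return [N]

pop r4; pop r4; return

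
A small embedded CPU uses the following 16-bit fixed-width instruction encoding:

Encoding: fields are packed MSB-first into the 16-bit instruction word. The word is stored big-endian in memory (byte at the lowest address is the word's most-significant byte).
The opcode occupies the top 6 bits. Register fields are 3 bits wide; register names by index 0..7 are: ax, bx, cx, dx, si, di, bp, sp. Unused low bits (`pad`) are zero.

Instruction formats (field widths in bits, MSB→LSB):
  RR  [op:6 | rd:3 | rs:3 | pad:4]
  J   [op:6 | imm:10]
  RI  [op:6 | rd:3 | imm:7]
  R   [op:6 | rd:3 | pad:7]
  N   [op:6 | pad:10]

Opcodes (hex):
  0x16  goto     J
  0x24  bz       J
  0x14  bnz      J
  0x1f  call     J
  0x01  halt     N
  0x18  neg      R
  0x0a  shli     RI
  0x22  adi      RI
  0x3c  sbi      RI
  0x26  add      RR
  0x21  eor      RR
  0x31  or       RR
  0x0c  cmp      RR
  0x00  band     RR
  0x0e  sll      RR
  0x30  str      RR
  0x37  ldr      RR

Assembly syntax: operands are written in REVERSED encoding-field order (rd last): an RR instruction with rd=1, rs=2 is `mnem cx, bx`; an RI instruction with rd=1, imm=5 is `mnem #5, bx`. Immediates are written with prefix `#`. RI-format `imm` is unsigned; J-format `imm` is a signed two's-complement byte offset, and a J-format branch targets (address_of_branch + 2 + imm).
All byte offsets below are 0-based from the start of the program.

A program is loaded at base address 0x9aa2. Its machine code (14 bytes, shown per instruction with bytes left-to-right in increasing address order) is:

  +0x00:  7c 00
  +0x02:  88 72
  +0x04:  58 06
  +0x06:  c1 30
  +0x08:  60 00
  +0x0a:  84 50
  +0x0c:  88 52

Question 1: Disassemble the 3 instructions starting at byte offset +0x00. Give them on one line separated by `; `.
+0x00: 7c 00 ⇒ word 0x7c00 (big)
  top 6b → 0x1f → call [J]
  [9:0] imm=0 = #0
+0x02: 88 72 ⇒ word 0x8872 (big)
  top 6b → 0x22 → adi [RI]
  [9:7] rd=0 = ax
  [6:0] imm=114 = #114
+0x04: 58 06 ⇒ word 0x5806 (big)
  top 6b → 0x16 → goto [J]
  [9:0] imm=6 = #6

call #0; adi #114, ax; goto #6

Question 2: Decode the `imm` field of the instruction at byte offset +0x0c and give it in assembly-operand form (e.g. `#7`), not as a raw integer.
@+0c  big-endian(88 52) = 0x8852
  opcode bits[15:10]=0x22: adi/RI
  [9:7] rd=0 = ax
  [6:0] imm=82 = #82

#82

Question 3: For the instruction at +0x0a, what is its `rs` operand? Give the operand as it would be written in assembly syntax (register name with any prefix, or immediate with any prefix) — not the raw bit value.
di

+0x0a: 84 50 ⇒ word 0x8450 (big)
  op=0x8450>>10=0x21 ⇒ eor (RR)
  rd@[9:7]=0x0 ⇒ ax
  rs@[6:4]=0x5 ⇒ di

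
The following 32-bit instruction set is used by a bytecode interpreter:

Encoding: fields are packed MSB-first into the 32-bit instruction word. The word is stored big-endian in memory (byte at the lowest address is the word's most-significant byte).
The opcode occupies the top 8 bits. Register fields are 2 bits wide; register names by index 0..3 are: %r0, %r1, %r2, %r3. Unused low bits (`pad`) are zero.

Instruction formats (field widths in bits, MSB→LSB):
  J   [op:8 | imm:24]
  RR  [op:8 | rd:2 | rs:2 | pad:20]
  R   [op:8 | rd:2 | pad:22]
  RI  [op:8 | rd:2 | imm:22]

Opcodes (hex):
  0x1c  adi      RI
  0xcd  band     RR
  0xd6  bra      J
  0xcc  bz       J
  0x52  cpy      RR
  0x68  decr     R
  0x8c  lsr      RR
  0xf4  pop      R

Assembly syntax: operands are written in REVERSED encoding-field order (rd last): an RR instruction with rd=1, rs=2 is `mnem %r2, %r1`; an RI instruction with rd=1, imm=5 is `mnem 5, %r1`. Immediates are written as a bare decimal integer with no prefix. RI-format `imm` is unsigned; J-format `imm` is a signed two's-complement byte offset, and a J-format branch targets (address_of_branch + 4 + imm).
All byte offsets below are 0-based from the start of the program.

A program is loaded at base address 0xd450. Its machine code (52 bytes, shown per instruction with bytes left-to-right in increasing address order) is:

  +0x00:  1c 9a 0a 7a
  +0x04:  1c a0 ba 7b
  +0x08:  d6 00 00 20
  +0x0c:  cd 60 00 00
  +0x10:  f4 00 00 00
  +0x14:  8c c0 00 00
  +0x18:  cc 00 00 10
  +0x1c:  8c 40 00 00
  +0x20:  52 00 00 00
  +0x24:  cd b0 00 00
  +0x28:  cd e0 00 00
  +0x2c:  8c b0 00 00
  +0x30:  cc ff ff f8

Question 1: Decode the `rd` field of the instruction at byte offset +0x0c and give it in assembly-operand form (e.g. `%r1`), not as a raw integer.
%r1

@+0c  big-endian(cd 60 00 00) = 0xcd600000
  top 8b → 0xcd → band [RR]
  rd: (w>>22)&0x3=0x1 → %r1
  rs: (w>>20)&0x3=0x2 → %r2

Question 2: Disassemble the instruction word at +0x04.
off 0x04: read 1c a0 ba 7b as big → 0x1ca0ba7b
  top 8b → 0x1c → adi [RI]
  rd@[23:22]=0x2 ⇒ %r2
  imm@[21:0]=0x20ba7b ⇒ 2144891

adi 2144891, %r2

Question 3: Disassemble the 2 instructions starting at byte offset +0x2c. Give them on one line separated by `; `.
+0x2c: 8c b0 00 00 ⇒ word 0x8cb00000 (big)
  op=0x8cb00000>>24=0x8c ⇒ lsr (RR)
  rd@[23:22]=0x2 ⇒ %r2
  rs@[21:20]=0x3 ⇒ %r3
+0x30: cc ff ff f8 ⇒ word 0xccfffff8 (big)
  op=0xccfffff8>>24=0xcc ⇒ bz (J)
  imm@[23:0]=0xfffff8 (s24→-8) ⇒ -8

lsr %r3, %r2; bz -8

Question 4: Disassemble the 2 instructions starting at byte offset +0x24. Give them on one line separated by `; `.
band %r3, %r2; band %r2, %r3

off 0x24: read cd b0 00 00 as big → 0xcdb00000
  op=0xcdb00000>>24=0xcd ⇒ band (RR)
  rd: (w>>22)&0x3=0x2 → %r2
  rs: (w>>20)&0x3=0x3 → %r3
off 0x28: read cd e0 00 00 as big → 0xcde00000
  op=0xcde00000>>24=0xcd ⇒ band (RR)
  rd: (w>>22)&0x3=0x3 → %r3
  rs: (w>>20)&0x3=0x2 → %r2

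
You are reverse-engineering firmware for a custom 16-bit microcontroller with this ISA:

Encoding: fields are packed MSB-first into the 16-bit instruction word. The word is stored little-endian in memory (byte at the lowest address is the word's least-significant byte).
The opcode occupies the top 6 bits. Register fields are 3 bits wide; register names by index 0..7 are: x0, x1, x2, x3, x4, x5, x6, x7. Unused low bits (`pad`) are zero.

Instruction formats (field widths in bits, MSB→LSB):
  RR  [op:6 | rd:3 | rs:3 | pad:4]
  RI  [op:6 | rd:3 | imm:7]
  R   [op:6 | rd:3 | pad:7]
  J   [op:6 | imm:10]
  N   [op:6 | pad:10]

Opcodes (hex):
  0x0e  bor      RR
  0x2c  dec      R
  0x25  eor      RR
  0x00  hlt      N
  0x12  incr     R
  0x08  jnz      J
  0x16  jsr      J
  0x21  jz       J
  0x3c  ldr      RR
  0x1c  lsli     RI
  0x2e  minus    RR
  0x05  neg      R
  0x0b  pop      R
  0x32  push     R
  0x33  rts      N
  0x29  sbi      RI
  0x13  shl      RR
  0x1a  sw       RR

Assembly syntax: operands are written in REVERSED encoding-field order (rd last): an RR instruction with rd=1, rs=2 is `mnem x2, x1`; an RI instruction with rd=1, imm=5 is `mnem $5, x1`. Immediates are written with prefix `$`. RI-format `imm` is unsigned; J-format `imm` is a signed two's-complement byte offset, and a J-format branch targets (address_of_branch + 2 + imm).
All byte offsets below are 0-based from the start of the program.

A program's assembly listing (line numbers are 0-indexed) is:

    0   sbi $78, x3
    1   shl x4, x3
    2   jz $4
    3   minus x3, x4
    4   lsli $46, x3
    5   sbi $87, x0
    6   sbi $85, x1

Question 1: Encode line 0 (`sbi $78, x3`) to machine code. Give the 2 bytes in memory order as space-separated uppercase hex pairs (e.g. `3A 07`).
CE A5

line 0 (sbi): pack op=0x29:6|rd=3:3|imm=78:7 = 0xa5ce; little→ ce a5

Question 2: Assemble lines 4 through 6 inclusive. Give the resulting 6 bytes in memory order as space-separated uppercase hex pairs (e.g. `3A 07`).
AE 71 57 A4 D5 A4

L4: lsli op=0x1c:6|rd=3:3|imm=46:7 ⇒ 0x71ae ⇒ little ae 71
L5: sbi op=0x29:6|rd=0:3|imm=87:7 ⇒ 0xa457 ⇒ little 57 a4
L6: sbi op=0x29:6|rd=1:3|imm=85:7 ⇒ 0xa4d5 ⇒ little d5 a4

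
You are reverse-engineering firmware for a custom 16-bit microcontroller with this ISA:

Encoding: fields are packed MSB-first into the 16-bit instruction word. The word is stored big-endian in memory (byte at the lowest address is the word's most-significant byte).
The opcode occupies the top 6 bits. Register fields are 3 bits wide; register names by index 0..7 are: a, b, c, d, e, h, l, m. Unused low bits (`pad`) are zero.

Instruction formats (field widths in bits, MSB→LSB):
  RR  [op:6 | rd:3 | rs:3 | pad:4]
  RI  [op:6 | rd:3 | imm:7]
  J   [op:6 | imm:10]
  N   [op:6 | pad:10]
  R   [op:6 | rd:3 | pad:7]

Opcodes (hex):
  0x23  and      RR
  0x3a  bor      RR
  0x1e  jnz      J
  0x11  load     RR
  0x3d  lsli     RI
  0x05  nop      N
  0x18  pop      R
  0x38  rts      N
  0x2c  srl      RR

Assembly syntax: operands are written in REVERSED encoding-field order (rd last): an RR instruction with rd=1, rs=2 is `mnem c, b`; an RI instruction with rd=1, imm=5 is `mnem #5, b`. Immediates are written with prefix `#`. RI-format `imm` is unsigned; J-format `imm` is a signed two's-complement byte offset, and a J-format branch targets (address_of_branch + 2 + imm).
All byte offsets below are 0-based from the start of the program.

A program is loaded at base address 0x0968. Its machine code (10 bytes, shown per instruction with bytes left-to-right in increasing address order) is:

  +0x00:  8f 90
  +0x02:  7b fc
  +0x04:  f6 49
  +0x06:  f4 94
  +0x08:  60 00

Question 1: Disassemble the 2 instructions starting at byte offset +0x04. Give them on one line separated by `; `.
lsli #73, e; lsli #20, b

off 0x04: read f6 49 as big → 0xf649
  op=0xf649>>10=0x3d ⇒ lsli (RI)
  rd@[9:7]=0x4 ⇒ e
  imm@[6:0]=0x49 ⇒ #73
off 0x06: read f4 94 as big → 0xf494
  op=0xf494>>10=0x3d ⇒ lsli (RI)
  rd@[9:7]=0x1 ⇒ b
  imm@[6:0]=0x14 ⇒ #20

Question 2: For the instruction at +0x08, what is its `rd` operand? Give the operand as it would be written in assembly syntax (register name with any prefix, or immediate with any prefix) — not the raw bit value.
a

@+08  big-endian(60 00) = 0x6000
  opcode bits[15:10]=0x18: pop/R
  rd: (w>>7)&0x7=0x0 → a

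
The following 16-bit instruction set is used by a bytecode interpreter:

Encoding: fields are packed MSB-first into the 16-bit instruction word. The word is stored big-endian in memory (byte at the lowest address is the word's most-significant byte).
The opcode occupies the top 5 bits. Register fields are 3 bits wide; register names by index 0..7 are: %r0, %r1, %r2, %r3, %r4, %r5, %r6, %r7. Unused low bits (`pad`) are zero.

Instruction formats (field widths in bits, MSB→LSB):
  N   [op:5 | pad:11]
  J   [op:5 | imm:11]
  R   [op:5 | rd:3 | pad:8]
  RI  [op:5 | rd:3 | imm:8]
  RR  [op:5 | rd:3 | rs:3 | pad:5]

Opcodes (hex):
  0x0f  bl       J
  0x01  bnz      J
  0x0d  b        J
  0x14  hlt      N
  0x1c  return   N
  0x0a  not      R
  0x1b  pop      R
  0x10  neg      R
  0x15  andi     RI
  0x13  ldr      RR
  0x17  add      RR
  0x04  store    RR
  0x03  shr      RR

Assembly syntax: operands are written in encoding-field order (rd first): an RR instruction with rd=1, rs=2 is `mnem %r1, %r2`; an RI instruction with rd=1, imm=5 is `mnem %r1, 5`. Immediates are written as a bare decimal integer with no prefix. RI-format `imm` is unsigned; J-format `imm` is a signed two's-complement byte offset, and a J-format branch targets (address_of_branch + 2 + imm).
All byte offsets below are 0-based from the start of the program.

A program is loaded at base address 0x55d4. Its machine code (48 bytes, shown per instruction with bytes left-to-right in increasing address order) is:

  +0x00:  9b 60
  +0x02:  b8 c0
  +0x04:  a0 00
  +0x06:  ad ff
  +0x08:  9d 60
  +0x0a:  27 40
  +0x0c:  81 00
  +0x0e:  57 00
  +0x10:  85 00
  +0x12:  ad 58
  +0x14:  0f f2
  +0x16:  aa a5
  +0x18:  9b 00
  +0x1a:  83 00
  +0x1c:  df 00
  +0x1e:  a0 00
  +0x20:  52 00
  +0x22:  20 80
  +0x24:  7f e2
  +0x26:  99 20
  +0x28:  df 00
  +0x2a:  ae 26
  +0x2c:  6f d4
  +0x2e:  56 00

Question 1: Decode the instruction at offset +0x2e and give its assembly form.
not %r6

off 0x2e: read 56 00 as big → 0x5600
  op=0x5600>>11=0xa ⇒ not (R)
  [10:8] rd=6 = %r6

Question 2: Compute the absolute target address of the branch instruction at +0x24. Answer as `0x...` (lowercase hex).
[24] 7f e2 → 0x7fe2
  op=0x7fe2>>11=0xf ⇒ bl (J)
  [10:0] imm=2018 (s11→-30) = -30
  target = base 0x55d4 + off 0x24 + 2 + imm -30 = 0x55dc

0x55dc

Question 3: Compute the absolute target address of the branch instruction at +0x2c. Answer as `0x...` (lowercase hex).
0x55d6

off 0x2c: read 6f d4 as big → 0x6fd4
  opcode bits[15:11]=0xd: b/J
  [10:0] imm=2004 (s11→-44) = -44
  target = base 0x55d4 + off 0x2c + 2 + imm -44 = 0x55d6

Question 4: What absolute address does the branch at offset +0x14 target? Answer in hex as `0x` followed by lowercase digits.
0x55dc

off 0x14: read 0f f2 as big → 0x0ff2
  op=0x0ff2>>11=0x1 ⇒ bnz (J)
  [10:0] imm=2034 (s11→-14) = -14
  target = base 0x55d4 + off 0x14 + 2 + imm -14 = 0x55dc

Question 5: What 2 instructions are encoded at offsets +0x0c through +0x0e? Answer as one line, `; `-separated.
+0x0c: 81 00 ⇒ word 0x8100 (big)
  opcode bits[15:11]=0x10: neg/R
  [10:8] rd=1 = %r1
+0x0e: 57 00 ⇒ word 0x5700 (big)
  opcode bits[15:11]=0xa: not/R
  [10:8] rd=7 = %r7

neg %r1; not %r7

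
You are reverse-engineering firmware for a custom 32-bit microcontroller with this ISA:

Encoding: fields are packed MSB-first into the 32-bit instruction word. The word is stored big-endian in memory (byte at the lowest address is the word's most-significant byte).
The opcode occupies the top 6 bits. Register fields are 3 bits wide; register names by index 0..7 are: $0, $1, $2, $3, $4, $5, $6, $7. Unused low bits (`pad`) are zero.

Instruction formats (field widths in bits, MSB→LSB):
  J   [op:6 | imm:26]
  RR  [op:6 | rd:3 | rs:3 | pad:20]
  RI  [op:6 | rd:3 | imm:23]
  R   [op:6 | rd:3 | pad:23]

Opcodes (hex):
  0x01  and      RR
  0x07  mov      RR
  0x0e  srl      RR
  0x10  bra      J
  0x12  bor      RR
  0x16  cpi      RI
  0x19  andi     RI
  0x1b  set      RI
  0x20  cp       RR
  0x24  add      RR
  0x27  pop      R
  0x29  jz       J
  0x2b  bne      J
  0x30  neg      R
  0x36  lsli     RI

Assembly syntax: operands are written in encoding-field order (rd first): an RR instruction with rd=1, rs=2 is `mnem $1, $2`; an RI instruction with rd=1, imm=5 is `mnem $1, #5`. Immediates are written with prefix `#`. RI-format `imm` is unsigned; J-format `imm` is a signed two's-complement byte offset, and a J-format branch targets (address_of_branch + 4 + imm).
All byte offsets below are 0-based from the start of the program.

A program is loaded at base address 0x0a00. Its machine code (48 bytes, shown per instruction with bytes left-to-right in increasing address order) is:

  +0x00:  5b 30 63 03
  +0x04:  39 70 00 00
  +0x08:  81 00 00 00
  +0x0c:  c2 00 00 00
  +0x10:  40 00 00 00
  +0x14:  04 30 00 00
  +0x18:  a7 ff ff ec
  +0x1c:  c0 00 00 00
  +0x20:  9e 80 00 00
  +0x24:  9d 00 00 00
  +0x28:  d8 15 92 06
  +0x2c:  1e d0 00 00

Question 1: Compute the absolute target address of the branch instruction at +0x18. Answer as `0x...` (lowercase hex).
0x0a08

off 0x18: read a7 ff ff ec as big → 0xa7ffffec
  opcode bits[31:26]=0x29: jz/J
  [25:0] imm=67108844 (s26→-20) = #-20
  target = base 0x0a00 + off 0x18 + 4 + imm -20 = 0x0a08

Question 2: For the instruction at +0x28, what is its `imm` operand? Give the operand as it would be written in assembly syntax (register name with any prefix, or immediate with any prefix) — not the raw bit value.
#1413638

[28] d8 15 92 06 → 0xd8159206
  opcode bits[31:26]=0x36: lsli/RI
  [25:23] rd=0 = $0
  [22:0] imm=1413638 = #1413638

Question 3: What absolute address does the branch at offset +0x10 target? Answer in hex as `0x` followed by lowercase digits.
off 0x10: read 40 00 00 00 as big → 0x40000000
  op=0x40000000>>26=0x10 ⇒ bra (J)
  imm: (w>>0)&0x3ffffff=0x0 → #0
  target = base 0x0a00 + off 0x10 + 4 + imm 0 = 0x0a14

0x0a14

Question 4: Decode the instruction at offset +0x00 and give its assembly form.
+0x00: 5b 30 63 03 ⇒ word 0x5b306303 (big)
  opcode bits[31:26]=0x16: cpi/RI
  rd@[25:23]=0x6 ⇒ $6
  imm@[22:0]=0x306303 ⇒ #3171075

cpi $6, #3171075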